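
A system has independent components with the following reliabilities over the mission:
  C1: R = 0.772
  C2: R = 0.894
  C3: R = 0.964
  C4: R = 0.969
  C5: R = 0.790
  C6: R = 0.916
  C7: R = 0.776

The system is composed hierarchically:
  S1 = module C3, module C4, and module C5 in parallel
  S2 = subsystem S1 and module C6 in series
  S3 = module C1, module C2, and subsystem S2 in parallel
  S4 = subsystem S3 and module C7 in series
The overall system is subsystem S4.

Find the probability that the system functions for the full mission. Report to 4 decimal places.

0.7744

Parallel (C3, C4, and C5): 1 − (1 − 0.964000)(1 − 0.969000)(1 − 0.790000) = 0.999766
Series ([0.999766] and C6): 0.999766 × 0.916000 = 0.915786
Parallel (C1, C2, and [0.915786]): 1 − (1 − 0.772000)(1 − 0.894000)(1 − 0.915786) = 0.997965
Series ([0.997965] and C7): 0.997965 × 0.776000 = 0.7744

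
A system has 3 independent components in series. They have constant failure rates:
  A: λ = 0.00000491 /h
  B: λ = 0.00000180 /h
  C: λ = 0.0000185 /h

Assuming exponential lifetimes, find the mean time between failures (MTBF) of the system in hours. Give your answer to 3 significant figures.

39700

Series of exponential components: λ_sys = Σ λ_i
λ_sys = 0.00000491 + 0.00000180 + 0.0000185 = 2.5210e-05 /h
MTBF = 1 / λ_sys = 39700 h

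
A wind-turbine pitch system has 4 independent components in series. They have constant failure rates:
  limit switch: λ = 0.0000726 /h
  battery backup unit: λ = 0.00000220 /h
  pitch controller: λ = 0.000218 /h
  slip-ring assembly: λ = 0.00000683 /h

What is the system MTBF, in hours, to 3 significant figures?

3340

Series of exponential components: λ_sys = Σ λ_i
λ_sys = 0.0000726 + 0.00000220 + 0.000218 + 0.00000683 = 2.9963e-04 /h
MTBF = 1 / λ_sys = 3340 h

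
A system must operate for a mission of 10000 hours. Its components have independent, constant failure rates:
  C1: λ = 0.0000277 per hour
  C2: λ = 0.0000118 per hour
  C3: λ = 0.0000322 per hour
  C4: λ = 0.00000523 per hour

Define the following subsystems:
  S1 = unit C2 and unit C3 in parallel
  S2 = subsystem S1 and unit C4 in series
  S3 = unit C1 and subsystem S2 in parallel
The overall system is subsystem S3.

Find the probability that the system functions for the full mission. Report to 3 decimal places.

R(C1) = exp(−0.0000277 × 10000) = 0.75805
R(C2) = exp(−0.0000118 × 10000) = 0.88870
R(C3) = exp(−0.0000322 × 10000) = 0.72470
R(C4) = exp(−0.00000523 × 10000) = 0.94904
Parallel (C2 and C3): 1 − (1 − 0.88870)(1 − 0.72470) = 0.96936
Series ([0.96936] and C4): 0.96936 × 0.94904 = 0.91996
Parallel (C1 and [0.91996]): 1 − (1 − 0.75805)(1 − 0.91996) = 0.981

0.981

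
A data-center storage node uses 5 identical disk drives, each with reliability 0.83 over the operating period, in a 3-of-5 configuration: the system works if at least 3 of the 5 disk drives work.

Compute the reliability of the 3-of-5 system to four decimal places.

0.9625

R = Σ_{i=3}^{5} C(5,i) p^i (1−p)^{5−i} with p = 0.83
C(5,3)·0.83^3·0.17^2 = 0.165246
C(5,4)·0.83^4·0.17^1 = 0.403396
C(5,5)·0.83^5·0.17^0 = 0.393904
Sum = 0.9625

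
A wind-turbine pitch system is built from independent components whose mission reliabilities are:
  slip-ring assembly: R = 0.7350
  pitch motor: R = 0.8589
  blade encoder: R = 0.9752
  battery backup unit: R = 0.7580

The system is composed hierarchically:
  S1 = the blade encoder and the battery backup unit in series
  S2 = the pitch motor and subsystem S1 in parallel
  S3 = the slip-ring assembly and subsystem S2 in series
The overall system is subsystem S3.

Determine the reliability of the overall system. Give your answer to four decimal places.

Series (blade encoder and battery backup unit): 0.975200 × 0.758000 = 0.739202
Parallel (pitch motor and [0.739202]): 1 − (1 − 0.858900)(1 − 0.739202) = 0.963201
Series (slip-ring assembly and [0.963201]): 0.735000 × 0.963201 = 0.7080

0.7080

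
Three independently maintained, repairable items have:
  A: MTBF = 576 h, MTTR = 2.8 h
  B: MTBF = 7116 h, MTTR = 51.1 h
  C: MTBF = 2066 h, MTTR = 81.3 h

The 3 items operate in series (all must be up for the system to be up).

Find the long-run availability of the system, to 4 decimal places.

A(A) = MTBF/(MTBF+MTTR) = 576/(576+2.8) = 0.995162
A(B) = MTBF/(MTBF+MTTR) = 7116/(7116+51.1) = 0.992870
A(C) = MTBF/(MTBF+MTTR) = 2066/(2066+81.3) = 0.962138
Series availability: 0.995162 × 0.992870 × 0.962138 = 0.9507

0.9507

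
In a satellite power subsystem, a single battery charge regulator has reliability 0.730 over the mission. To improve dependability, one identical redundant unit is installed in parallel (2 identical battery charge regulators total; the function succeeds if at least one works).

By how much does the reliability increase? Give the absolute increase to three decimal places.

R_before = 0.730
R_after = 1 − (1 − 0.730)^2 = 0.927
ΔR = 0.927 − 0.730 = 0.197

0.197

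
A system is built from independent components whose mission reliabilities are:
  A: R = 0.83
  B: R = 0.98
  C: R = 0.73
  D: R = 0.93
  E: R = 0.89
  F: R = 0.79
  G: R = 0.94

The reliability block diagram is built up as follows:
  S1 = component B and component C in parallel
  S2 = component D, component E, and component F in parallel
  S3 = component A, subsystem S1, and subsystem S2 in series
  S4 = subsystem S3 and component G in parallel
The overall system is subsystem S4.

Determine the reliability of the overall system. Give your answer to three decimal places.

Parallel (B and C): 1 − (1 − 0.98000)(1 − 0.73000) = 0.99460
Parallel (D, E, and F): 1 − (1 − 0.93000)(1 − 0.89000)(1 − 0.79000) = 0.99838
Series (A, [0.99460], and [0.99838]): 0.83000 × 0.99460 × 0.99838 = 0.82418
Parallel ([0.82418] and G): 1 − (1 − 0.82418)(1 − 0.94000) = 0.989

0.989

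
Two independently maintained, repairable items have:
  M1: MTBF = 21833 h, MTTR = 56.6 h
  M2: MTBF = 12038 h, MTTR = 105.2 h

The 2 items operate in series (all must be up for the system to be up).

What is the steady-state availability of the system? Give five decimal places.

A(M1) = MTBF/(MTBF+MTTR) = 21833/(21833+56.6) = 0.997414
A(M2) = MTBF/(MTBF+MTTR) = 12038/(12038+105.2) = 0.991337
Series availability: 0.997414 × 0.991337 = 0.98877

0.98877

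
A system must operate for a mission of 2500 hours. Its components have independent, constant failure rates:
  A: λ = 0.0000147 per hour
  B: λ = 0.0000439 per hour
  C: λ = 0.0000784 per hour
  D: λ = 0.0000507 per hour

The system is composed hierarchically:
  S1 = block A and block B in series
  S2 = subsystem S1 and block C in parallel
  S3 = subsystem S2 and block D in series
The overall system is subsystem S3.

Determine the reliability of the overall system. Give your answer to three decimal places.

0.860

R(A) = exp(−0.0000147 × 2500) = 0.96392
R(B) = exp(−0.0000439 × 2500) = 0.89606
R(C) = exp(−0.0000784 × 2500) = 0.82201
R(D) = exp(−0.0000507 × 2500) = 0.88095
Series (A and B): 0.96392 × 0.89606 = 0.86373
Parallel ([0.86373] and C): 1 − (1 − 0.86373)(1 − 0.82201) = 0.97575
Series ([0.97575] and D): 0.97575 × 0.88095 = 0.860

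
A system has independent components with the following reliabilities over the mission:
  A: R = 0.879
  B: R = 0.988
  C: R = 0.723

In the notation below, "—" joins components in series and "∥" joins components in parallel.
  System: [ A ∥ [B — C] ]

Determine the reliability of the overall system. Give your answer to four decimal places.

0.9654

Series (B and C): 0.988000 × 0.723000 = 0.714324
Parallel (A and [0.714324]): 1 − (1 − 0.879000)(1 − 0.714324) = 0.9654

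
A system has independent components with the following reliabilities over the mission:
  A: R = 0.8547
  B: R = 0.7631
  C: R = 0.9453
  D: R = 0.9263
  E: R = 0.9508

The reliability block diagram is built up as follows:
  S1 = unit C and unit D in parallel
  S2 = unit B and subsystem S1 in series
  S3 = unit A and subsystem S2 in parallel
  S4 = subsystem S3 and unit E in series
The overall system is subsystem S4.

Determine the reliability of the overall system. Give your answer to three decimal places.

0.918

Parallel (C and D): 1 − (1 − 0.94530)(1 − 0.92630) = 0.99597
Series (B and [0.99597]): 0.76310 × 0.99597 = 0.76002
Parallel (A and [0.76002]): 1 − (1 − 0.85470)(1 − 0.76002) = 0.96513
Series ([0.96513] and E): 0.96513 × 0.95080 = 0.918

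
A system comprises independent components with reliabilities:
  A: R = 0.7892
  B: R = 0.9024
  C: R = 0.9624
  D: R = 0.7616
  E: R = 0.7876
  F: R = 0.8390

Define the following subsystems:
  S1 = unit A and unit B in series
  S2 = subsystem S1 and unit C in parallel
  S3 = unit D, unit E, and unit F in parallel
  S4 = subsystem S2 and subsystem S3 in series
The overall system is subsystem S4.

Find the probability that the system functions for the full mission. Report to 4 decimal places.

0.9811

Series (A and B): 0.789200 × 0.902400 = 0.712174
Parallel ([0.712174] and C): 1 − (1 − 0.712174)(1 − 0.962400) = 0.989178
Parallel (D, E, and F): 1 − (1 − 0.761600)(1 − 0.787600)(1 − 0.839000) = 0.991848
Series ([0.989178] and [0.991848]): 0.989178 × 0.991848 = 0.9811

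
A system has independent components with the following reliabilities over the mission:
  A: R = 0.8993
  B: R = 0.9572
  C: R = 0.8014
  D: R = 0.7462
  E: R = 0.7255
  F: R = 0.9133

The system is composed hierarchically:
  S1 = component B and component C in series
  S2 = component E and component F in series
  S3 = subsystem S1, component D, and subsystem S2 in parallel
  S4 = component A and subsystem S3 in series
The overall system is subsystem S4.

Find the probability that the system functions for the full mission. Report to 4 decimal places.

Series (B and C): 0.957200 × 0.801400 = 0.767100
Series (E and F): 0.725500 × 0.913300 = 0.662599
Parallel ([0.767100], D, and [0.662599]): 1 − (1 − 0.767100)(1 − 0.746200)(1 − 0.662599) = 0.980056
Series (A and [0.980056]): 0.899300 × 0.980056 = 0.8814

0.8814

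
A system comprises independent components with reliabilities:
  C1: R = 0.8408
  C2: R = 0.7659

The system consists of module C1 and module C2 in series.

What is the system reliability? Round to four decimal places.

0.6440

Series (C1 and C2): 0.840800 × 0.765900 = 0.6440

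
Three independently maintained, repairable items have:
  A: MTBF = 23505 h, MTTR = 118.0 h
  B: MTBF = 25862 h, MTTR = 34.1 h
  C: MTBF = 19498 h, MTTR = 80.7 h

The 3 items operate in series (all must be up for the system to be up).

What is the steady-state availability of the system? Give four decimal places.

0.9896

A(A) = MTBF/(MTBF+MTTR) = 23505/(23505+118.0) = 0.995005
A(B) = MTBF/(MTBF+MTTR) = 25862/(25862+34.1) = 0.998683
A(C) = MTBF/(MTBF+MTTR) = 19498/(19498+80.7) = 0.995878
Series availability: 0.995005 × 0.998683 × 0.995878 = 0.9896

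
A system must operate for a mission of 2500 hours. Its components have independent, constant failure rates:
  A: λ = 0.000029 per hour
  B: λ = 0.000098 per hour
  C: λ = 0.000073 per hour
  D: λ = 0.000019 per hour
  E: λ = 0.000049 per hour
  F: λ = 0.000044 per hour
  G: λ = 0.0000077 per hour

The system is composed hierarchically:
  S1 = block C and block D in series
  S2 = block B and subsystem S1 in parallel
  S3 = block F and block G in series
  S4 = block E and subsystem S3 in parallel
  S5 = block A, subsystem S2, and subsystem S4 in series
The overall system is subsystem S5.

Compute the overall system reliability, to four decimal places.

R(A) = exp(−0.000029 × 2500) = 0.930066
R(B) = exp(−0.000098 × 2500) = 0.782705
R(C) = exp(−0.000073 × 2500) = 0.833185
R(D) = exp(−0.000019 × 2500) = 0.953610
R(E) = exp(−0.000049 × 2500) = 0.884706
R(F) = exp(−0.000044 × 2500) = 0.895834
R(G) = exp(−0.0000077 × 2500) = 0.980934
Series (C and D): 0.833185 × 0.953610 = 0.794534
Parallel (B and [0.794534]): 1 − (1 − 0.782705)(1 − 0.794534) = 0.955353
Series (F and G): 0.895834 × 0.980934 = 0.878754
Parallel (E and [0.878754]): 1 − (1 − 0.884706)(1 − 0.878754) = 0.986021
Series (A, [0.955353], and [0.986021]): 0.930066 × 0.955353 × 0.986021 = 0.8761

0.8761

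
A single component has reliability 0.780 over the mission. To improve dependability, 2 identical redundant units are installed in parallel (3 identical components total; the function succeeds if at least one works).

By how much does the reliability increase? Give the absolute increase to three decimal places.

R_before = 0.780
R_after = 1 − (1 − 0.780)^3 = 0.989
ΔR = 0.989 − 0.780 = 0.209

0.209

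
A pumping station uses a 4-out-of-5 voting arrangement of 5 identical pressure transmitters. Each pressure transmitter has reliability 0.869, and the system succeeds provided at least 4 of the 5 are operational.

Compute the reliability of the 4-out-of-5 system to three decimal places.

0.869

R = Σ_{i=4}^{5} C(5,i) p^i (1−p)^{5−i} with p = 0.869
C(5,4)·0.869^4·0.131^1 = 0.37353
C(5,5)·0.869^5·0.131^0 = 0.49556
Sum = 0.869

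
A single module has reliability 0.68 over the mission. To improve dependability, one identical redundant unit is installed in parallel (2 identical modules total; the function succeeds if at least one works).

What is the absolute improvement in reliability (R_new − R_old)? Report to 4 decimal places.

0.2176

R_before = 0.68
R_after = 1 − (1 − 0.68)^2 = 0.8976
ΔR = 0.8976 − 0.68 = 0.2176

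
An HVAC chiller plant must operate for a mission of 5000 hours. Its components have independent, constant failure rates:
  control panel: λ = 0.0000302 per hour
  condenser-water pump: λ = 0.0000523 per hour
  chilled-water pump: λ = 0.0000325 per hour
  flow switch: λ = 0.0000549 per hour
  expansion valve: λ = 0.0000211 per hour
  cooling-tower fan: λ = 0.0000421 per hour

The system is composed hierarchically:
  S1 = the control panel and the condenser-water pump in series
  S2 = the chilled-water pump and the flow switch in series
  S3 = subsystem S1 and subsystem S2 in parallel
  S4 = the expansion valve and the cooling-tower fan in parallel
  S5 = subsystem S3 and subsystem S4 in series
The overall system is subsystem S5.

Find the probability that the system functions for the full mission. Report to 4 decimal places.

R(control panel) = exp(−0.0000302 × 5000) = 0.859848
R(condenser-water pump) = exp(−0.0000523 × 5000) = 0.769896
R(chilled-water pump) = exp(−0.0000325 × 5000) = 0.850016
R(flow switch) = exp(−0.0000549 × 5000) = 0.759952
R(expansion valve) = exp(−0.0000211 × 5000) = 0.899874
R(cooling-tower fan) = exp(−0.0000421 × 5000) = 0.810179
Series (control panel and condenser-water pump): 0.859848 × 0.769896 = 0.661994
Series (chilled-water pump and flow switch): 0.850016 × 0.759952 = 0.645971
Parallel ([0.661994] and [0.645971]): 1 − (1 − 0.661994)(1 − 0.645971) = 0.880336
Parallel (expansion valve and cooling-tower fan): 1 − (1 − 0.899874)(1 − 0.810179) = 0.980994
Series ([0.880336] and [0.980994]): 0.880336 × 0.980994 = 0.8636

0.8636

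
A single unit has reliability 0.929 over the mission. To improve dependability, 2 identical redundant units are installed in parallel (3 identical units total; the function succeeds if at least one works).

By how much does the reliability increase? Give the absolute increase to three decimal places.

R_before = 0.929
R_after = 1 − (1 − 0.929)^3 = 1.000
ΔR = 1.000 − 0.929 = 0.071

0.071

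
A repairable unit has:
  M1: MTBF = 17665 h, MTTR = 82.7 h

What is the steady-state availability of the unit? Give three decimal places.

0.995

A(M1) = MTBF/(MTBF+MTTR) = 17665/(17665+82.7) = 0.995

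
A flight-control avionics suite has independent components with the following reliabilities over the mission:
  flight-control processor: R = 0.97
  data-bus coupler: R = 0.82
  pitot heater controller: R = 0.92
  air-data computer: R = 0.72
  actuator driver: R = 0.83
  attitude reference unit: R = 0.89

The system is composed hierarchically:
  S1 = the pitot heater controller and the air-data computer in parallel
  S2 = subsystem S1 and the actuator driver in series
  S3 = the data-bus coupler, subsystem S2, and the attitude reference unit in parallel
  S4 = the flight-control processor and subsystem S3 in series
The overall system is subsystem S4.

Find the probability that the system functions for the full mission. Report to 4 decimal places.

Parallel (pitot heater controller and air-data computer): 1 − (1 − 0.920000)(1 − 0.720000) = 0.977600
Series ([0.977600] and actuator driver): 0.977600 × 0.830000 = 0.811408
Parallel (data-bus coupler, [0.811408], and attitude reference unit): 1 − (1 − 0.820000)(1 − 0.811408)(1 − 0.890000) = 0.996266
Series (flight-control processor and [0.996266]): 0.970000 × 0.996266 = 0.9664

0.9664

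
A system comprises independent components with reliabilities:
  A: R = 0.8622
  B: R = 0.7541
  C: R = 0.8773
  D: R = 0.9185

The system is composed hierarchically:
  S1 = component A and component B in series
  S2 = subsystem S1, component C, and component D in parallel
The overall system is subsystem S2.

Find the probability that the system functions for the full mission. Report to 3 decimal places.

0.997

Series (A and B): 0.86220 × 0.75410 = 0.65019
Parallel ([0.65019], C, and D): 1 − (1 − 0.65019)(1 − 0.87730)(1 − 0.91850) = 0.997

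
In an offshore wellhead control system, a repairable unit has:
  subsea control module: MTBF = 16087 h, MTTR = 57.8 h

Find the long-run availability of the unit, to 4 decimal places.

0.9964

A(subsea control module) = MTBF/(MTBF+MTTR) = 16087/(16087+57.8) = 0.9964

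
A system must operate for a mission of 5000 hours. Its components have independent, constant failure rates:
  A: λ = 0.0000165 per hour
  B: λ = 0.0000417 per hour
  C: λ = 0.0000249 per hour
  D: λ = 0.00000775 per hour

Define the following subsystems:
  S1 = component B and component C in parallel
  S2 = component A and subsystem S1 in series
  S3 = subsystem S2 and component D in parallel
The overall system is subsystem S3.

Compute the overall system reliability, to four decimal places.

R(A) = exp(−0.0000165 × 5000) = 0.920811
R(B) = exp(−0.0000417 × 5000) = 0.811801
R(C) = exp(−0.0000249 × 5000) = 0.882938
R(D) = exp(−0.00000775 × 5000) = 0.961991
Parallel (B and C): 1 − (1 − 0.811801)(1 − 0.882938) = 0.977969
Series (A and [0.977969]): 0.920811 × 0.977969 = 0.900525
Parallel ([0.900525] and D): 1 − (1 − 0.900525)(1 − 0.961991) = 0.9962

0.9962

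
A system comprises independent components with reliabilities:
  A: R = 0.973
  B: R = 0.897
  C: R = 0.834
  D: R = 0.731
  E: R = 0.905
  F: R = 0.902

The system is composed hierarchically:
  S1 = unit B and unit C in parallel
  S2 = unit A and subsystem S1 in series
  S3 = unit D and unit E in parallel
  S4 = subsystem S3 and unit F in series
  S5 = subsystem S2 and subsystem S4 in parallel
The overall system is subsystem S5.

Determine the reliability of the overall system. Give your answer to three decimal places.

0.995

Parallel (B and C): 1 − (1 − 0.89700)(1 − 0.83400) = 0.98290
Series (A and [0.98290]): 0.97300 × 0.98290 = 0.95636
Parallel (D and E): 1 − (1 − 0.73100)(1 − 0.90500) = 0.97445
Series ([0.97445] and F): 0.97445 × 0.90200 = 0.87895
Parallel ([0.95636] and [0.87895]): 1 − (1 − 0.95636)(1 − 0.87895) = 0.995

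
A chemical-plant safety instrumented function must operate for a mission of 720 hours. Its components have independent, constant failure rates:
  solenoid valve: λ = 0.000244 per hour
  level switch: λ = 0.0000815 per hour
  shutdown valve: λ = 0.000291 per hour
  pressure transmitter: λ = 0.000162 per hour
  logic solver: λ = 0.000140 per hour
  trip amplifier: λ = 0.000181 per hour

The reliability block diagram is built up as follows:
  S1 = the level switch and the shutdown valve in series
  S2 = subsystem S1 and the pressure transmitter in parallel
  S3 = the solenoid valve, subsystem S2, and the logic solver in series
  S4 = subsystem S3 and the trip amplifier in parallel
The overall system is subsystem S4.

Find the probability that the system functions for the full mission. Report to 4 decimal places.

R(solenoid valve) = exp(−0.000244 × 720) = 0.838886
R(level switch) = exp(−0.0000815 × 720) = 0.943008
R(shutdown valve) = exp(−0.000291 × 720) = 0.810973
R(pressure transmitter) = exp(−0.000162 × 720) = 0.889906
R(logic solver) = exp(−0.000140 × 720) = 0.904114
R(trip amplifier) = exp(−0.000181 × 720) = 0.877814
Series (level switch and shutdown valve): 0.943008 × 0.810973 = 0.764754
Parallel ([0.764754] and pressure transmitter): 1 − (1 − 0.764754)(1 − 0.889906) = 0.974101
Series (solenoid valve, [0.974101], and logic solver): 0.838886 × 0.974101 × 0.904114 = 0.738806
Parallel ([0.738806] and trip amplifier): 1 − (1 − 0.738806)(1 − 0.877814) = 0.9681

0.9681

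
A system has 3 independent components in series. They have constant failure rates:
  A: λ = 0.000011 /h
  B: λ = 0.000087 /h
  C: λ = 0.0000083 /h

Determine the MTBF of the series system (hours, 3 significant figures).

Series of exponential components: λ_sys = Σ λ_i
λ_sys = 0.000011 + 0.000087 + 0.0000083 = 1.0630e-04 /h
MTBF = 1 / λ_sys = 9410 h

9410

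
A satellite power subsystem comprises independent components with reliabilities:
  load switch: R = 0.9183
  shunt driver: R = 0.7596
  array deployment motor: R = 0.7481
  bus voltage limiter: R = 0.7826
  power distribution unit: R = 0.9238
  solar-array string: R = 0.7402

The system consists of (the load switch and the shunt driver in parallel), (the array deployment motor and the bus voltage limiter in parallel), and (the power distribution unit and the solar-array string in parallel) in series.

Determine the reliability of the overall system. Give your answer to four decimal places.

Parallel (load switch and shunt driver): 1 − (1 − 0.918300)(1 − 0.759600) = 0.980359
Parallel (array deployment motor and bus voltage limiter): 1 − (1 − 0.748100)(1 − 0.782600) = 0.945237
Parallel (power distribution unit and solar-array string): 1 − (1 − 0.923800)(1 − 0.740200) = 0.980203
Series ([0.980359], [0.945237], and [0.980203]): 0.980359 × 0.945237 × 0.980203 = 0.9083

0.9083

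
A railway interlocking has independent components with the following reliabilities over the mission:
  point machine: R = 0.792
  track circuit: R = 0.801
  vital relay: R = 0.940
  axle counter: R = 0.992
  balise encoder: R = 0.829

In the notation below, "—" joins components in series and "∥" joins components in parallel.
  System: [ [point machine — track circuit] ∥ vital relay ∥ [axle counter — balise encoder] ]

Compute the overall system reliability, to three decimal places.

Series (point machine and track circuit): 0.79200 × 0.80100 = 0.63439
Series (axle counter and balise encoder): 0.99200 × 0.82900 = 0.82237
Parallel ([0.63439], vital relay, and [0.82237]): 1 − (1 − 0.63439)(1 − 0.94000)(1 − 0.82237) = 0.996

0.996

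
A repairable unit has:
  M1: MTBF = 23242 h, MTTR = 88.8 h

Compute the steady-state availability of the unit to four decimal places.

A(M1) = MTBF/(MTBF+MTTR) = 23242/(23242+88.8) = 0.9962

0.9962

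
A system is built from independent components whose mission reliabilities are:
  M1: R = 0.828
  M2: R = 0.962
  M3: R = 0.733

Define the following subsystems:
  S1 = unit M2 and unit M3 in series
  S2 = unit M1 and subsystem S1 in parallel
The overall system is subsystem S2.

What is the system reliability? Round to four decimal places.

0.9493

Series (M2 and M3): 0.962000 × 0.733000 = 0.705146
Parallel (M1 and [0.705146]): 1 − (1 − 0.828000)(1 − 0.705146) = 0.9493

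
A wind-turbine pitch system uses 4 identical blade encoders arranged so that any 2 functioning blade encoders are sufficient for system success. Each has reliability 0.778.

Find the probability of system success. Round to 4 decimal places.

0.9635

R = Σ_{i=2}^{4} C(4,i) p^i (1−p)^{4−i} with p = 0.778
C(4,2)·0.778^2·0.222^2 = 0.178985
C(4,3)·0.778^3·0.222^1 = 0.418169
C(4,4)·0.778^4·0.222^0 = 0.366369
Sum = 0.9635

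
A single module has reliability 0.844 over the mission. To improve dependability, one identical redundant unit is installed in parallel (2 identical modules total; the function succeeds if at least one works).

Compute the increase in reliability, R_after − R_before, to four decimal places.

0.1317

R_before = 0.844
R_after = 1 − (1 − 0.844)^2 = 0.9757
ΔR = 0.9757 − 0.844 = 0.1317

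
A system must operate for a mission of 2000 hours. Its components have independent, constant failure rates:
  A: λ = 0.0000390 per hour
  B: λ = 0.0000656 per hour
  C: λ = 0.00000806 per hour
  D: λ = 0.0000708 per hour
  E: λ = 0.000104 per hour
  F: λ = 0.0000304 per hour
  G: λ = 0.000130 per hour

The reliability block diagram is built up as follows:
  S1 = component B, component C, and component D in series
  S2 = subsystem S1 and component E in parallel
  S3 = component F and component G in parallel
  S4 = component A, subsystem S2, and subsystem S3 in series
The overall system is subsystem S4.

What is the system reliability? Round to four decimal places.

0.8695

R(A) = exp(−0.0000390 × 2000) = 0.924964
R(B) = exp(−0.0000656 × 2000) = 0.877042
R(C) = exp(−0.00000806 × 2000) = 0.984009
R(D) = exp(−0.0000708 × 2000) = 0.867968
R(E) = exp(−0.000104 × 2000) = 0.812207
R(F) = exp(−0.0000304 × 2000) = 0.941011
R(G) = exp(−0.000130 × 2000) = 0.771052
Series (B, C, and D): 0.877042 × 0.984009 × 0.867968 = 0.749071
Parallel ([0.749071] and E): 1 − (1 − 0.749071)(1 − 0.812207) = 0.952877
Parallel (F and G): 1 − (1 − 0.941011)(1 − 0.771052) = 0.986495
Series (A, [0.952877], and [0.986495]): 0.924964 × 0.952877 × 0.986495 = 0.8695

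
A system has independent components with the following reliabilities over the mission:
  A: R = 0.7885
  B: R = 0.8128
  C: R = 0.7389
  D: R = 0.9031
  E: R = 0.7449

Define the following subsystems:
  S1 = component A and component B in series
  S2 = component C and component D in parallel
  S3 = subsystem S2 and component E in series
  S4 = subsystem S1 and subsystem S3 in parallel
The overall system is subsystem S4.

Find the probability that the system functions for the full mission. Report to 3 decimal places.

Series (A and B): 0.78850 × 0.81280 = 0.64089
Parallel (C and D): 1 − (1 − 0.73890)(1 − 0.90310) = 0.97470
Series ([0.97470] and E): 0.97470 × 0.74490 = 0.72605
Parallel ([0.64089] and [0.72605]): 1 − (1 − 0.64089)(1 − 0.72605) = 0.902

0.902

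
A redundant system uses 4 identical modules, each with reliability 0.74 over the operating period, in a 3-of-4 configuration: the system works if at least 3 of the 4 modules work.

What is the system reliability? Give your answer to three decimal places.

0.721

R = Σ_{i=3}^{4} C(4,i) p^i (1−p)^{4−i} with p = 0.74
C(4,3)·0.74^3·0.26^1 = 0.42143
C(4,4)·0.74^4·0.26^0 = 0.29987
Sum = 0.721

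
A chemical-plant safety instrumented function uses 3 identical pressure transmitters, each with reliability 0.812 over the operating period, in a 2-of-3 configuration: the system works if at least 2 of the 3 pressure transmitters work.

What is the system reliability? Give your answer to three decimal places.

R = Σ_{i=2}^{3} C(3,i) p^i (1−p)^{3−i} with p = 0.812
C(3,2)·0.812^2·0.188^1 = 0.37187
C(3,3)·0.812^3·0.188^0 = 0.53539
Sum = 0.907

0.907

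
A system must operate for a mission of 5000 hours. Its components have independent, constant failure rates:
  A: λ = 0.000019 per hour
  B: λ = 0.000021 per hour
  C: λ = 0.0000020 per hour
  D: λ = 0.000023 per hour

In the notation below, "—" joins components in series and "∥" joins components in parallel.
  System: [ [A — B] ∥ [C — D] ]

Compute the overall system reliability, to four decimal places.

R(A) = exp(−0.000019 × 5000) = 0.909373
R(B) = exp(−0.000021 × 5000) = 0.900325
R(C) = exp(−0.0000020 × 5000) = 0.990050
R(D) = exp(−0.000023 × 5000) = 0.891366
Series (A and B): 0.909373 × 0.900325 = 0.818731
Series (C and D): 0.990050 × 0.891366 = 0.882497
Parallel ([0.818731] and [0.882497]): 1 − (1 − 0.818731)(1 − 0.882497) = 0.9787

0.9787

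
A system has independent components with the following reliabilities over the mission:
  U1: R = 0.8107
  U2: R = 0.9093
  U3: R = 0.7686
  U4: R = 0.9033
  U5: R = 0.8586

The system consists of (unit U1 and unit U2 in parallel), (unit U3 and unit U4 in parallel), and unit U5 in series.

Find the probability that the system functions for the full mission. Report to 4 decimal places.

0.8250

Parallel (U1 and U2): 1 − (1 − 0.810700)(1 − 0.909300) = 0.982830
Parallel (U3 and U4): 1 − (1 − 0.768600)(1 − 0.903300) = 0.977624
Series ([0.982830], [0.977624], and U5): 0.982830 × 0.977624 × 0.858600 = 0.8250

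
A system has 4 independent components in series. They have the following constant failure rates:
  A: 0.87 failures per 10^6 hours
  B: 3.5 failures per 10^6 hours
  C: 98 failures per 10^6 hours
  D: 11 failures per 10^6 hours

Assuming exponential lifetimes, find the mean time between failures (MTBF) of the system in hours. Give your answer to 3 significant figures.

8820

Series of exponential components: λ_sys = Σ λ_i
λ_sys = 0.00000087 + 0.0000035 + 0.000098 + 0.000011 = 1.1337e-04 /h
MTBF = 1 / λ_sys = 8820 h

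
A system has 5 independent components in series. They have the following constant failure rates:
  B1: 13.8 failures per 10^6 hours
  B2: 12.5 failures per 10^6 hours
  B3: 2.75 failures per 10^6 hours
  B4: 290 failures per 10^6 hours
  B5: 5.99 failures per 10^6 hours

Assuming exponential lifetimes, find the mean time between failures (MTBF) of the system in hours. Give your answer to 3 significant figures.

3080

Series of exponential components: λ_sys = Σ λ_i
λ_sys = 0.0000138 + 0.0000125 + 0.00000275 + 0.000290 + 0.00000599 = 3.2504e-04 /h
MTBF = 1 / λ_sys = 3080 h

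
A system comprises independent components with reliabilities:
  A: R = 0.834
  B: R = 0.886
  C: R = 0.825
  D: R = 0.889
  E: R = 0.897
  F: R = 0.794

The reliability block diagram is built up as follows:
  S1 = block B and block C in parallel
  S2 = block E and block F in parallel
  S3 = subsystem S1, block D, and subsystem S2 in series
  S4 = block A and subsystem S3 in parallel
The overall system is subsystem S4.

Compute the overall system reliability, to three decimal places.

Parallel (B and C): 1 − (1 − 0.88600)(1 − 0.82500) = 0.98005
Parallel (E and F): 1 − (1 − 0.89700)(1 − 0.79400) = 0.97878
Series ([0.98005], D, and [0.97878]): 0.98005 × 0.88900 × 0.97878 = 0.85278
Parallel (A and [0.85278]): 1 − (1 − 0.83400)(1 − 0.85278) = 0.976

0.976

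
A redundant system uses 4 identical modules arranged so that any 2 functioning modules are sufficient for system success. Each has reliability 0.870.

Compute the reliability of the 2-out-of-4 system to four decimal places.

R = Σ_{i=2}^{4} C(4,i) p^i (1−p)^{4−i} with p = 0.870
C(4,2)·0.870^2·0.130^2 = 0.076750
C(4,3)·0.870^3·0.130^1 = 0.342422
C(4,4)·0.870^4·0.130^0 = 0.572898
Sum = 0.9921

0.9921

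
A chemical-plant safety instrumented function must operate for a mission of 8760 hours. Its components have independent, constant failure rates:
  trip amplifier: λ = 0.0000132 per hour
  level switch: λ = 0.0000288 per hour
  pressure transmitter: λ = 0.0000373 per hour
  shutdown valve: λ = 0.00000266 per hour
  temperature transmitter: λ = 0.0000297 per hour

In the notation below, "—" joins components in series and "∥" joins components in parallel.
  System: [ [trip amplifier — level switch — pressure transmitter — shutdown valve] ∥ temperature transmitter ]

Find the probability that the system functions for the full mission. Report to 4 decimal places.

0.8827

R(trip amplifier) = exp(−0.0000132 × 8760) = 0.890803
R(level switch) = exp(−0.0000288 × 8760) = 0.777021
R(pressure transmitter) = exp(−0.0000373 × 8760) = 0.721265
R(shutdown valve) = exp(−0.00000266 × 8760) = 0.976968
R(temperature transmitter) = exp(−0.0000297 × 8760) = 0.770919
Series (trip amplifier, level switch, pressure transmitter, and shutdown valve): 0.890803 × 0.777021 × 0.721265 × 0.976968 = 0.487741
Parallel ([0.487741] and temperature transmitter): 1 − (1 − 0.487741)(1 − 0.770919) = 0.8827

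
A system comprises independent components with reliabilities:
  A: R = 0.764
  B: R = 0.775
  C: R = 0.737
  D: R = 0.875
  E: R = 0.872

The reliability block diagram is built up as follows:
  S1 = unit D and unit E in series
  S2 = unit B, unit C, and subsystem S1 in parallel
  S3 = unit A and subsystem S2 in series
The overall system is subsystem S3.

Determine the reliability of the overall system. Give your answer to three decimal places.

Series (D and E): 0.87500 × 0.87200 = 0.76300
Parallel (B, C, and [0.76300]): 1 − (1 − 0.77500)(1 − 0.73700)(1 − 0.76300) = 0.98598
Series (A and [0.98598]): 0.76400 × 0.98598 = 0.753

0.753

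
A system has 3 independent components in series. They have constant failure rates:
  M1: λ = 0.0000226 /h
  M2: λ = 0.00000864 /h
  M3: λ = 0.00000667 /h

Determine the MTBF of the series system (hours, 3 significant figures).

26400

Series of exponential components: λ_sys = Σ λ_i
λ_sys = 0.0000226 + 0.00000864 + 0.00000667 = 3.7910e-05 /h
MTBF = 1 / λ_sys = 26400 h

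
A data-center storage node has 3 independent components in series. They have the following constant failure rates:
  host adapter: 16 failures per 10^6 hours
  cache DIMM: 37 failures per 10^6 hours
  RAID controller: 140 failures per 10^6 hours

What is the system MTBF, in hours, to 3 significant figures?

Series of exponential components: λ_sys = Σ λ_i
λ_sys = 0.000016 + 0.000037 + 0.00014 = 1.9300e-04 /h
MTBF = 1 / λ_sys = 5180 h

5180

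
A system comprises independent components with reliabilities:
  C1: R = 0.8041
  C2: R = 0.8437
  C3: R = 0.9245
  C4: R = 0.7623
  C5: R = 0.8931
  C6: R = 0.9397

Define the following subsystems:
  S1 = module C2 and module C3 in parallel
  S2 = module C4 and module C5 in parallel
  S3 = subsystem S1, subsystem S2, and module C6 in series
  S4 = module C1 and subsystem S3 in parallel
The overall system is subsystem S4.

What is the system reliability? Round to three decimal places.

Parallel (C2 and C3): 1 − (1 − 0.84370)(1 − 0.92450) = 0.98820
Parallel (C4 and C5): 1 − (1 − 0.76230)(1 − 0.89310) = 0.97459
Series ([0.98820], [0.97459], and C6): 0.98820 × 0.97459 × 0.93970 = 0.90502
Parallel (C1 and [0.90502]): 1 − (1 − 0.80410)(1 − 0.90502) = 0.981

0.981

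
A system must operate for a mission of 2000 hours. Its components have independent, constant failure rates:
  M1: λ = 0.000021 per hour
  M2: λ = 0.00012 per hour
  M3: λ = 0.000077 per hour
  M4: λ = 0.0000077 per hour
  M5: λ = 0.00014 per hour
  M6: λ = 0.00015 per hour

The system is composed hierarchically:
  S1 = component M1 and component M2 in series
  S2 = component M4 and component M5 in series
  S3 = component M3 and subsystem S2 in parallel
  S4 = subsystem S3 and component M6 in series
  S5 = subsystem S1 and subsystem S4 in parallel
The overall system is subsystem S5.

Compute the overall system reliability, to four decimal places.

0.9297

R(M1) = exp(−0.000021 × 2000) = 0.958870
R(M2) = exp(−0.00012 × 2000) = 0.786628
R(M3) = exp(−0.000077 × 2000) = 0.857272
R(M4) = exp(−0.0000077 × 2000) = 0.984718
R(M5) = exp(−0.00014 × 2000) = 0.755784
R(M6) = exp(−0.00015 × 2000) = 0.740818
Series (M1 and M2): 0.958870 × 0.786628 = 0.754274
Series (M4 and M5): 0.984718 × 0.755784 = 0.744234
Parallel (M3 and [0.744234]): 1 − (1 − 0.857272)(1 − 0.744234) = 0.963495
Series ([0.963495] and M6): 0.963495 × 0.740818 = 0.713774
Parallel ([0.754274] and [0.713774]): 1 − (1 − 0.754274)(1 − 0.713774) = 0.9297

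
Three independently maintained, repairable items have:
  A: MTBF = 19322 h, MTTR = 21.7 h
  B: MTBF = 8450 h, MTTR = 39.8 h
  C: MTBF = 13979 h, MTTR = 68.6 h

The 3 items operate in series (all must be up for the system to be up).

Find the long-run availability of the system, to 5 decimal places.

0.98934

A(A) = MTBF/(MTBF+MTTR) = 19322/(19322+21.7) = 0.998878
A(B) = MTBF/(MTBF+MTTR) = 8450/(8450+39.8) = 0.995312
A(C) = MTBF/(MTBF+MTTR) = 13979/(13979+68.6) = 0.995117
Series availability: 0.998878 × 0.995312 × 0.995117 = 0.98934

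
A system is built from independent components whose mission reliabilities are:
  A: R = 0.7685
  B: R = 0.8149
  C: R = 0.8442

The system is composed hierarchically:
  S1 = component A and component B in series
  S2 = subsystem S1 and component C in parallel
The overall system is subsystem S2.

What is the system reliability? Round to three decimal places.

Series (A and B): 0.76850 × 0.81490 = 0.62625
Parallel ([0.62625] and C): 1 − (1 − 0.62625)(1 − 0.84420) = 0.942

0.942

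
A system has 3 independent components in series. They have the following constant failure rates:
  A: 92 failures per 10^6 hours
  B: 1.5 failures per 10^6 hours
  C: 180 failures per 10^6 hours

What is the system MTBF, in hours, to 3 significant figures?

3660

Series of exponential components: λ_sys = Σ λ_i
λ_sys = 0.000092 + 0.0000015 + 0.00018 = 2.7350e-04 /h
MTBF = 1 / λ_sys = 3660 h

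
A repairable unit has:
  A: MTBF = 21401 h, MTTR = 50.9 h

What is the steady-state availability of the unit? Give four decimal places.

0.9976

A(A) = MTBF/(MTBF+MTTR) = 21401/(21401+50.9) = 0.9976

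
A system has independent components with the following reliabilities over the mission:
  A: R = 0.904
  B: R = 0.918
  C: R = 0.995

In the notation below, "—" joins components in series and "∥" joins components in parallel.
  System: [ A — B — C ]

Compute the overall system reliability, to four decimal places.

0.8257

Series (A, B, and C): 0.904000 × 0.918000 × 0.995000 = 0.8257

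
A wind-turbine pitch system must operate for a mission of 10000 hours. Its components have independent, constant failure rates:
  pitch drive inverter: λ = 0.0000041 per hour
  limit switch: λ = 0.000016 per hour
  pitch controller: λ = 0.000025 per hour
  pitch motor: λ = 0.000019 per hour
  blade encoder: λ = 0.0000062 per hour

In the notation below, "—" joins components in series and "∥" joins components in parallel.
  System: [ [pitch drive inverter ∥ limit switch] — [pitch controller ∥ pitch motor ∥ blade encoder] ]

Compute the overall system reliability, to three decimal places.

0.992

R(pitch drive inverter) = exp(−0.0000041 × 10000) = 0.95983
R(limit switch) = exp(−0.000016 × 10000) = 0.85214
R(pitch controller) = exp(−0.000025 × 10000) = 0.77880
R(pitch motor) = exp(−0.000019 × 10000) = 0.82696
R(blade encoder) = exp(−0.0000062 × 10000) = 0.93988
Parallel (pitch drive inverter and limit switch): 1 − (1 − 0.95983)(1 − 0.85214) = 0.99406
Parallel (pitch controller, pitch motor, and blade encoder): 1 − (1 − 0.77880)(1 − 0.82696)(1 − 0.93988) = 0.99770
Series ([0.99406] and [0.99770]): 0.99406 × 0.99770 = 0.992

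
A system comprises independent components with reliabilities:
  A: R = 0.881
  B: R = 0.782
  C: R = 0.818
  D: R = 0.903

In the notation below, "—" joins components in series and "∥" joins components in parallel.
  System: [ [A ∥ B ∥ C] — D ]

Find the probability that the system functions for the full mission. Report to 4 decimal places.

0.8987

Parallel (A, B, and C): 1 − (1 − 0.881000)(1 − 0.782000)(1 − 0.818000) = 0.995279
Series ([0.995279] and D): 0.995279 × 0.903000 = 0.8987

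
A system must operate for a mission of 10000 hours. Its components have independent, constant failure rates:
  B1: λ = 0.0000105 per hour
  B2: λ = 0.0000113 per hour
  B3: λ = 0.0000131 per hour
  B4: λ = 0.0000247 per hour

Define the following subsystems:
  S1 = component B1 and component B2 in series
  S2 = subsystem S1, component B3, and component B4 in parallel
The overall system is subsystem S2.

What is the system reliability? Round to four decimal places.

R(B1) = exp(−0.0000105 × 10000) = 0.900325
R(B2) = exp(−0.0000113 × 10000) = 0.893151
R(B3) = exp(−0.0000131 × 10000) = 0.877218
R(B4) = exp(−0.0000247 × 10000) = 0.781141
Series (B1 and B2): 0.900325 × 0.893151 = 0.804126
Parallel ([0.804126], B3, and B4): 1 − (1 − 0.804126)(1 − 0.877218)(1 − 0.781141) = 0.9947

0.9947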